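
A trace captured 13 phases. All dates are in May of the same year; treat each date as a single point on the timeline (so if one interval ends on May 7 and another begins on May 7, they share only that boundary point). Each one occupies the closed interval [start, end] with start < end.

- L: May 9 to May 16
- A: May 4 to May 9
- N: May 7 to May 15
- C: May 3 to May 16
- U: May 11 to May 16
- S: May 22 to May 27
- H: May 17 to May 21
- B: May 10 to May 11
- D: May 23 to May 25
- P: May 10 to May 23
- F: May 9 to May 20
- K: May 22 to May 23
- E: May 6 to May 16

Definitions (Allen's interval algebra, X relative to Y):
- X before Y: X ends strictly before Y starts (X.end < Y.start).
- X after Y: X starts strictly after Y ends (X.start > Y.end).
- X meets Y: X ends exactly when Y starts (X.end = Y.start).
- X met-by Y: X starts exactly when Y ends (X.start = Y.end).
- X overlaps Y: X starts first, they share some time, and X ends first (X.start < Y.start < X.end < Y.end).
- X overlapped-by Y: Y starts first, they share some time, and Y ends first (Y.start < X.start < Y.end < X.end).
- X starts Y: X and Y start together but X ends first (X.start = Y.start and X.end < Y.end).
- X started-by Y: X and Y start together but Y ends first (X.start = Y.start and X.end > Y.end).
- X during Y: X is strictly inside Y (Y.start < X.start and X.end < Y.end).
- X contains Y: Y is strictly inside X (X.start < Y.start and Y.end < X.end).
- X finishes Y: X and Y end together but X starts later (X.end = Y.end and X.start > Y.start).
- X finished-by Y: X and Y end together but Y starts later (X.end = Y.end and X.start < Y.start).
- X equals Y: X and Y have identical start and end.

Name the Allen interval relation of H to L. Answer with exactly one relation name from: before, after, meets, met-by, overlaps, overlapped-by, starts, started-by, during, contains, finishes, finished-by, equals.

H = [May 17, May 21]; L = [May 9, May 16].
Compare endpoints: H.start > L.start, H.start > L.end, H.end > L.start, H.end > L.end.
That pattern is 'after'.

after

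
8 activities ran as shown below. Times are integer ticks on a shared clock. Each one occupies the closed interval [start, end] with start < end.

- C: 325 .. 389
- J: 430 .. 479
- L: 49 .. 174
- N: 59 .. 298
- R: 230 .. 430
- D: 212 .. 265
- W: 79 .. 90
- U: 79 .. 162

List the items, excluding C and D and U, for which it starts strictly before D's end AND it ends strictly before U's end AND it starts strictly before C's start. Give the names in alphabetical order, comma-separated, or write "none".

Conditions: its start is strictly before D's end (X.start < 265) AND its end is strictly before U's end (X.end < 162) AND its start is strictly before C's start (X.start < 325).
J: start 430 < 265? ✗; end 479 < 162? ✗; start 430 < 325? ✗ → no.
L: start 49 < 265? ✓; end 174 < 162? ✗; start 49 < 325? ✓ → no.
N: start 59 < 265? ✓; end 298 < 162? ✗; start 59 < 325? ✓ → no.
R: start 230 < 265? ✓; end 430 < 162? ✗; start 230 < 325? ✓ → no.
W: start 79 < 265? ✓; end 90 < 162? ✓; start 79 < 325? ✓ → yes.
Result: W.

W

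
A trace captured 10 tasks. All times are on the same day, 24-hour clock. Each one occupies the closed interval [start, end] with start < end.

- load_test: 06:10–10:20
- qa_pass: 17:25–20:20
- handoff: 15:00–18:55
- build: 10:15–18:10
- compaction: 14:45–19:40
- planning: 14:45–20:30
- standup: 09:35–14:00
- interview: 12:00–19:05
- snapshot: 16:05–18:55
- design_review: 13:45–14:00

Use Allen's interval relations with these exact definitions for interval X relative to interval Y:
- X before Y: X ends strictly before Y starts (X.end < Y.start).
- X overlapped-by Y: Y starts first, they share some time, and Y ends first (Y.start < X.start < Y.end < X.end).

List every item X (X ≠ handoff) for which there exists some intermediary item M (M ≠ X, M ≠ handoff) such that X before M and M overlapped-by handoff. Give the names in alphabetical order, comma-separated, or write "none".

design_review, load_test, standup

Target handoff = [15:00, 18:55].
Intermediaries M with M overlapped-by handoff: qa_pass.
Via qa_pass — items with X before qa_pass: design_review, load_test, standup.
Union: design_review, load_test, standup.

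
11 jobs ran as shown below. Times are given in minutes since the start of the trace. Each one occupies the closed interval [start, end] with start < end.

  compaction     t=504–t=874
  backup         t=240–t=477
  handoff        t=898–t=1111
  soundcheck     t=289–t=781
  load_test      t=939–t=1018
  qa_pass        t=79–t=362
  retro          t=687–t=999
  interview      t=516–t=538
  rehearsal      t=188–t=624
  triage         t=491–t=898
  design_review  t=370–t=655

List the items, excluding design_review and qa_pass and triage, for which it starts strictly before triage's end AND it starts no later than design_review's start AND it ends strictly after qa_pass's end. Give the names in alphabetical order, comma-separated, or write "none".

Conditions: its start is strictly before triage's end (X.start < t=898) AND its start is no later than design_review's start (X.start <= t=370) AND its end is strictly after qa_pass's end (X.end > t=362).
backup: start t=240 < t=898? ✓; start t=240 <= t=370? ✓; end t=477 > t=362? ✓ → yes.
compaction: start t=504 < t=898? ✓; start t=504 <= t=370? ✗; end t=874 > t=362? ✓ → no.
handoff: start t=898 < t=898? ✗; start t=898 <= t=370? ✗; end t=1111 > t=362? ✓ → no.
interview: start t=516 < t=898? ✓; start t=516 <= t=370? ✗; end t=538 > t=362? ✓ → no.
load_test: start t=939 < t=898? ✗; start t=939 <= t=370? ✗; end t=1018 > t=362? ✓ → no.
rehearsal: start t=188 < t=898? ✓; start t=188 <= t=370? ✓; end t=624 > t=362? ✓ → yes.
retro: start t=687 < t=898? ✓; start t=687 <= t=370? ✗; end t=999 > t=362? ✓ → no.
soundcheck: start t=289 < t=898? ✓; start t=289 <= t=370? ✓; end t=781 > t=362? ✓ → yes.
Result: backup, rehearsal, soundcheck.

backup, rehearsal, soundcheck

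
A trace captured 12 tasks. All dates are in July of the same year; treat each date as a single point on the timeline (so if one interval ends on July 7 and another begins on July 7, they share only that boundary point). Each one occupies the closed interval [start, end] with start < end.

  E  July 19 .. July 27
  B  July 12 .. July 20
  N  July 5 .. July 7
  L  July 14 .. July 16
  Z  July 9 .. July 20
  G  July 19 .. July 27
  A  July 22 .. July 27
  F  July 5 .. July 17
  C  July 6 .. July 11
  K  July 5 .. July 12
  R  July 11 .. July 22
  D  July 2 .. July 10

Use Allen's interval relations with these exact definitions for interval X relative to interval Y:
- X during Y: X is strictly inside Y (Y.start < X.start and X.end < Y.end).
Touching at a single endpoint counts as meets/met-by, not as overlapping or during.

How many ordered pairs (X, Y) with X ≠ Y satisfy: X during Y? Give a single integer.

8

Checking all 132 ordered pairs for relation 'during'; matching pairs in alphabetical order:
(B, R): B during R ✓
(C, F): C during F ✓
(C, K): C during K ✓
(L, B): L during B ✓
(L, F): L during F ✓
(L, R): L during R ✓
(L, Z): L during Z ✓
(N, D): N during D ✓
Count: 8.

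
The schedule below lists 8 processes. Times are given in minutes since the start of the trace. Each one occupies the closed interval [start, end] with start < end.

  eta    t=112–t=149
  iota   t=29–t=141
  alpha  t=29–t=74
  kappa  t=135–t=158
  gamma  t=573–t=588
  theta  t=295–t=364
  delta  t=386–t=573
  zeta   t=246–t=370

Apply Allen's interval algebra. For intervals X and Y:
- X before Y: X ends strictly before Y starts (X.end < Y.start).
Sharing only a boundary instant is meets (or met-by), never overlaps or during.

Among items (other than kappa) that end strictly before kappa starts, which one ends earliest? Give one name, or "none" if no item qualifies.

Target kappa = [t=135, t=158].
alpha [t=29, t=74] → before → candidate.
delta [t=386, t=573] → after → excluded.
eta [t=112, t=149] → overlaps → excluded.
gamma [t=573, t=588] → after → excluded.
iota [t=29, t=141] → overlaps → excluded.
theta [t=295, t=364] → after → excluded.
zeta [t=246, t=370] → after → excluded.
Among candidates, earliest end is t=74 → alpha.

alpha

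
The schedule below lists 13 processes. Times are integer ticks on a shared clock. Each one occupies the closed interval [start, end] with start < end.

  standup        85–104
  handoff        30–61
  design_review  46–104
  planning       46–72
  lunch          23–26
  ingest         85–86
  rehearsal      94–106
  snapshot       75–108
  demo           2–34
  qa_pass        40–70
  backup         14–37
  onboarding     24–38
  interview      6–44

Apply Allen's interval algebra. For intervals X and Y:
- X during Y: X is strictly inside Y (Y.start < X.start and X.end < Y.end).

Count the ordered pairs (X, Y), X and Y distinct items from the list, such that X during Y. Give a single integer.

9

Checking all 156 ordered pairs for relation 'during'; matching pairs in alphabetical order:
(backup, interview): backup during interview ✓
(ingest, design_review): ingest during design_review ✓
(ingest, snapshot): ingest during snapshot ✓
(lunch, backup): lunch during backup ✓
(lunch, demo): lunch during demo ✓
(lunch, interview): lunch during interview ✓
(onboarding, interview): onboarding during interview ✓
(rehearsal, snapshot): rehearsal during snapshot ✓
(standup, snapshot): standup during snapshot ✓
Count: 9.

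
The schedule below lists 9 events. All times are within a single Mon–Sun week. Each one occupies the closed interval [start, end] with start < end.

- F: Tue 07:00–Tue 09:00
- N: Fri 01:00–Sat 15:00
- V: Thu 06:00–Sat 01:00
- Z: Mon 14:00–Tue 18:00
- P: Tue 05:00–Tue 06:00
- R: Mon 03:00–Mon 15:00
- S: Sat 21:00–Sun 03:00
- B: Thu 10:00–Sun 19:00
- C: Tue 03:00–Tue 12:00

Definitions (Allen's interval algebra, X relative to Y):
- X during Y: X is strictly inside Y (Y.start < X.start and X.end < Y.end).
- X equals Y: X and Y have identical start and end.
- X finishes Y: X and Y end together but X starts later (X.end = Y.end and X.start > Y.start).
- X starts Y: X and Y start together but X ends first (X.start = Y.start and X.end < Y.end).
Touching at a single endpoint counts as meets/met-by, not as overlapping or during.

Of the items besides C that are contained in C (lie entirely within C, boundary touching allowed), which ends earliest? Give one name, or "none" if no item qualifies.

Target C = [Tue 03:00, Tue 12:00].
B [Thu 10:00, Sun 19:00] → after → excluded.
F [Tue 07:00, Tue 09:00] → during → candidate.
N [Fri 01:00, Sat 15:00] → after → excluded.
P [Tue 05:00, Tue 06:00] → during → candidate.
R [Mon 03:00, Mon 15:00] → before → excluded.
S [Sat 21:00, Sun 03:00] → after → excluded.
V [Thu 06:00, Sat 01:00] → after → excluded.
Z [Mon 14:00, Tue 18:00] → contains → excluded.
Among candidates, earliest end is Tue 06:00 → P.

P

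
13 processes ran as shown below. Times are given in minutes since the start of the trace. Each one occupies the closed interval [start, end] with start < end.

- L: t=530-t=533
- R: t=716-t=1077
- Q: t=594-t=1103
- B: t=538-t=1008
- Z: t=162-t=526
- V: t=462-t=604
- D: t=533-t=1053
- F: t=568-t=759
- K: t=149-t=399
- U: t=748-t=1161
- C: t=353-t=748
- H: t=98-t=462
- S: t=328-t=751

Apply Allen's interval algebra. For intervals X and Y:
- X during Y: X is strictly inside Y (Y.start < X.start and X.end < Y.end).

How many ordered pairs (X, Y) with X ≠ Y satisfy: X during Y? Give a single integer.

11

Checking all 156 ordered pairs for relation 'during'; matching pairs in alphabetical order:
(B, D): B during D ✓
(C, S): C during S ✓
(F, B): F during B ✓
(F, D): F during D ✓
(K, H): K during H ✓
(L, C): L during C ✓
(L, S): L during S ✓
(L, V): L during V ✓
(R, Q): R during Q ✓
(V, C): V during C ✓
(V, S): V during S ✓
Count: 11.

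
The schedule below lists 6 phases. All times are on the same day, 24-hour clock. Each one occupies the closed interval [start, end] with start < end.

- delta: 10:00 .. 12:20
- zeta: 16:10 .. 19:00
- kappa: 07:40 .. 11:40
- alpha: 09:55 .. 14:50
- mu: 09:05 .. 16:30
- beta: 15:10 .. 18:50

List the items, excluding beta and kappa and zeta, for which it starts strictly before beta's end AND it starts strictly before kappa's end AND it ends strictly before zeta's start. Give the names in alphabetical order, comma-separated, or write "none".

alpha, delta

Conditions: its start is strictly before beta's end (X.start < 18:50) AND its start is strictly before kappa's end (X.start < 11:40) AND its end is strictly before zeta's start (X.end < 16:10).
alpha: start 09:55 < 18:50? ✓; start 09:55 < 11:40? ✓; end 14:50 < 16:10? ✓ → yes.
delta: start 10:00 < 18:50? ✓; start 10:00 < 11:40? ✓; end 12:20 < 16:10? ✓ → yes.
mu: start 09:05 < 18:50? ✓; start 09:05 < 11:40? ✓; end 16:30 < 16:10? ✗ → no.
Result: alpha, delta.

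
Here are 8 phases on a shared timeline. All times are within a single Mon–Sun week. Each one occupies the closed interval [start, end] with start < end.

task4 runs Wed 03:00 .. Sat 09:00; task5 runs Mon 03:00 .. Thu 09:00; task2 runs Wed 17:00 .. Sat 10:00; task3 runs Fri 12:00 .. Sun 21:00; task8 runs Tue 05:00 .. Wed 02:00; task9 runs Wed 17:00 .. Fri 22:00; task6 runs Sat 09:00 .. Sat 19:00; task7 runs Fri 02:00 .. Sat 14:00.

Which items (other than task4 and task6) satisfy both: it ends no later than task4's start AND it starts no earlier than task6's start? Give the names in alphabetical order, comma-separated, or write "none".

none

Conditions: its end is no later than task4's start (X.end <= Wed 03:00) AND its start is no earlier than task6's start (X.start >= Sat 09:00).
task2: end Sat 10:00 <= Wed 03:00? ✗; start Wed 17:00 >= Sat 09:00? ✗ → no.
task3: end Sun 21:00 <= Wed 03:00? ✗; start Fri 12:00 >= Sat 09:00? ✗ → no.
task5: end Thu 09:00 <= Wed 03:00? ✗; start Mon 03:00 >= Sat 09:00? ✗ → no.
task7: end Sat 14:00 <= Wed 03:00? ✗; start Fri 02:00 >= Sat 09:00? ✗ → no.
task8: end Wed 02:00 <= Wed 03:00? ✓; start Tue 05:00 >= Sat 09:00? ✗ → no.
task9: end Fri 22:00 <= Wed 03:00? ✗; start Wed 17:00 >= Sat 09:00? ✗ → no.
Result: none.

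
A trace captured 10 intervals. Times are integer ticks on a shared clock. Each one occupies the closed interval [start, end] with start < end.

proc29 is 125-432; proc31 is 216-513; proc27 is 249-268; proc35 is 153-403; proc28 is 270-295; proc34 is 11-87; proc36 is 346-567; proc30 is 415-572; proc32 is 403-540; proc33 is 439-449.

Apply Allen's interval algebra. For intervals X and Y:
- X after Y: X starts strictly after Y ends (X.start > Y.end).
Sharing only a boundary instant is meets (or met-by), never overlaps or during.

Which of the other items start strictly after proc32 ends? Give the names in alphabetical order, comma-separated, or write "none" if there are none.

none

Target proc32 = [403, 540].
proc27 [249, 268] → before → no.
proc28 [270, 295] → before → no.
proc29 [125, 432] → overlaps → no.
proc30 [415, 572] → overlapped-by → no.
proc31 [216, 513] → overlaps → no.
proc33 [439, 449] → during → no.
proc34 [11, 87] → before → no.
proc35 [153, 403] → meets → no.
proc36 [346, 567] → contains → no.
Result: none.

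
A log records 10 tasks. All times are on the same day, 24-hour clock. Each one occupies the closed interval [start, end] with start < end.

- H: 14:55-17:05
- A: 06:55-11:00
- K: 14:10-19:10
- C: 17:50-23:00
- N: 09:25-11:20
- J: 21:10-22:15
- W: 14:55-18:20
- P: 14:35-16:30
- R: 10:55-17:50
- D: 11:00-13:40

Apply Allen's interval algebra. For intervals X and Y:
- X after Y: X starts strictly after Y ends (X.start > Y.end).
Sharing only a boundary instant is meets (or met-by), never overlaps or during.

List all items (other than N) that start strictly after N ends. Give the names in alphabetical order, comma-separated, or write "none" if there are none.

Target N = [09:25, 11:20].
A [06:55, 11:00] → overlaps → no.
C [17:50, 23:00] → after → yes.
D [11:00, 13:40] → overlapped-by → no.
H [14:55, 17:05] → after → yes.
J [21:10, 22:15] → after → yes.
K [14:10, 19:10] → after → yes.
P [14:35, 16:30] → after → yes.
R [10:55, 17:50] → overlapped-by → no.
W [14:55, 18:20] → after → yes.
Result: C, H, J, K, P, W.

C, H, J, K, P, W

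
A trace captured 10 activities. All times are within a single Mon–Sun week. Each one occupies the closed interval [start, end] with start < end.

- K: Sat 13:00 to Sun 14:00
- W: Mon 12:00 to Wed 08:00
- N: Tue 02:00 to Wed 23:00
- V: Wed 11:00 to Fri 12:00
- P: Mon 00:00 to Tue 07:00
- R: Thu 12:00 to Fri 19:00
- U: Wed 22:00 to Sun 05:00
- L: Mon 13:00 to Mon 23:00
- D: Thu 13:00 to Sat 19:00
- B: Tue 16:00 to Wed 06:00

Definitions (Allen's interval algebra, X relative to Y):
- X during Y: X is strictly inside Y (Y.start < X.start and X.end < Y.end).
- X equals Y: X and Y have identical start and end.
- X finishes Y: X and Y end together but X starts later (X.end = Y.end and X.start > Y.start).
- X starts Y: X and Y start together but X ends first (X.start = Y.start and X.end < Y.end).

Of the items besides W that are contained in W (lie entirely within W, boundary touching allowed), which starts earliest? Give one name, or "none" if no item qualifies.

Target W = [Mon 12:00, Wed 08:00].
B [Tue 16:00, Wed 06:00] → during → candidate.
D [Thu 13:00, Sat 19:00] → after → excluded.
K [Sat 13:00, Sun 14:00] → after → excluded.
L [Mon 13:00, Mon 23:00] → during → candidate.
N [Tue 02:00, Wed 23:00] → overlapped-by → excluded.
P [Mon 00:00, Tue 07:00] → overlaps → excluded.
R [Thu 12:00, Fri 19:00] → after → excluded.
U [Wed 22:00, Sun 05:00] → after → excluded.
V [Wed 11:00, Fri 12:00] → after → excluded.
Among candidates, earliest start is Mon 13:00 → L.

L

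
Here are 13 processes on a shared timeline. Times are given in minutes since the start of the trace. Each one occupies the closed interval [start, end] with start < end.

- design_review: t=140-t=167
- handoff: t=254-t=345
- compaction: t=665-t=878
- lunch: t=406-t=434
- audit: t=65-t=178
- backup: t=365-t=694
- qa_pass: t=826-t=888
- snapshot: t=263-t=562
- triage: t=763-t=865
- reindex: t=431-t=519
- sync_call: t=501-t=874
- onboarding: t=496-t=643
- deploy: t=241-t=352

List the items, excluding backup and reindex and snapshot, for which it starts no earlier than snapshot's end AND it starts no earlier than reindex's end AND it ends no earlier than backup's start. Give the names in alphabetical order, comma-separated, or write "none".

Conditions: its start is no earlier than snapshot's end (X.start >= t=562) AND its start is no earlier than reindex's end (X.start >= t=519) AND its end is no earlier than backup's start (X.end >= t=365).
audit: start t=65 >= t=562? ✗; start t=65 >= t=519? ✗; end t=178 >= t=365? ✗ → no.
compaction: start t=665 >= t=562? ✓; start t=665 >= t=519? ✓; end t=878 >= t=365? ✓ → yes.
deploy: start t=241 >= t=562? ✗; start t=241 >= t=519? ✗; end t=352 >= t=365? ✗ → no.
design_review: start t=140 >= t=562? ✗; start t=140 >= t=519? ✗; end t=167 >= t=365? ✗ → no.
handoff: start t=254 >= t=562? ✗; start t=254 >= t=519? ✗; end t=345 >= t=365? ✗ → no.
lunch: start t=406 >= t=562? ✗; start t=406 >= t=519? ✗; end t=434 >= t=365? ✓ → no.
onboarding: start t=496 >= t=562? ✗; start t=496 >= t=519? ✗; end t=643 >= t=365? ✓ → no.
qa_pass: start t=826 >= t=562? ✓; start t=826 >= t=519? ✓; end t=888 >= t=365? ✓ → yes.
sync_call: start t=501 >= t=562? ✗; start t=501 >= t=519? ✗; end t=874 >= t=365? ✓ → no.
triage: start t=763 >= t=562? ✓; start t=763 >= t=519? ✓; end t=865 >= t=365? ✓ → yes.
Result: compaction, qa_pass, triage.

compaction, qa_pass, triage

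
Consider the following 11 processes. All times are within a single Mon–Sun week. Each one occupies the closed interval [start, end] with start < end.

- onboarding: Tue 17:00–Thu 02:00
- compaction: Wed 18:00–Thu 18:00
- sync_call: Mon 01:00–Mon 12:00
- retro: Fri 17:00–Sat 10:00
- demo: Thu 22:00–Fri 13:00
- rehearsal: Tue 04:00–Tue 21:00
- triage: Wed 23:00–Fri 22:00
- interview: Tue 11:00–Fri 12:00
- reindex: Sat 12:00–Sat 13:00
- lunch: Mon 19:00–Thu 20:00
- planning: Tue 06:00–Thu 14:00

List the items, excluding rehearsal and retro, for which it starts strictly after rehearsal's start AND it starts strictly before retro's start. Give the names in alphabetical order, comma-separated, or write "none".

Conditions: its start is strictly after rehearsal's start (X.start > Tue 04:00) AND its start is strictly before retro's start (X.start < Fri 17:00).
compaction: start Wed 18:00 > Tue 04:00? ✓; start Wed 18:00 < Fri 17:00? ✓ → yes.
demo: start Thu 22:00 > Tue 04:00? ✓; start Thu 22:00 < Fri 17:00? ✓ → yes.
interview: start Tue 11:00 > Tue 04:00? ✓; start Tue 11:00 < Fri 17:00? ✓ → yes.
lunch: start Mon 19:00 > Tue 04:00? ✗; start Mon 19:00 < Fri 17:00? ✓ → no.
onboarding: start Tue 17:00 > Tue 04:00? ✓; start Tue 17:00 < Fri 17:00? ✓ → yes.
planning: start Tue 06:00 > Tue 04:00? ✓; start Tue 06:00 < Fri 17:00? ✓ → yes.
reindex: start Sat 12:00 > Tue 04:00? ✓; start Sat 12:00 < Fri 17:00? ✗ → no.
sync_call: start Mon 01:00 > Tue 04:00? ✗; start Mon 01:00 < Fri 17:00? ✓ → no.
triage: start Wed 23:00 > Tue 04:00? ✓; start Wed 23:00 < Fri 17:00? ✓ → yes.
Result: compaction, demo, interview, onboarding, planning, triage.

compaction, demo, interview, onboarding, planning, triage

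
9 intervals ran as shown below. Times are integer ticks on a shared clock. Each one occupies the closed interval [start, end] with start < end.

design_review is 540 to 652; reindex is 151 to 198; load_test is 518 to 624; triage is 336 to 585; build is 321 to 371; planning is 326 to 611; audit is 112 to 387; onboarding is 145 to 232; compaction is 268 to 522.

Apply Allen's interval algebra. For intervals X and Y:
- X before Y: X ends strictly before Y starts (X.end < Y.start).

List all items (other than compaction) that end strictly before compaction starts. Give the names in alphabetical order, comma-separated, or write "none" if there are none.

onboarding, reindex

Target compaction = [268, 522].
audit [112, 387] → overlaps → no.
build [321, 371] → during → no.
design_review [540, 652] → after → no.
load_test [518, 624] → overlapped-by → no.
onboarding [145, 232] → before → yes.
planning [326, 611] → overlapped-by → no.
reindex [151, 198] → before → yes.
triage [336, 585] → overlapped-by → no.
Result: onboarding, reindex.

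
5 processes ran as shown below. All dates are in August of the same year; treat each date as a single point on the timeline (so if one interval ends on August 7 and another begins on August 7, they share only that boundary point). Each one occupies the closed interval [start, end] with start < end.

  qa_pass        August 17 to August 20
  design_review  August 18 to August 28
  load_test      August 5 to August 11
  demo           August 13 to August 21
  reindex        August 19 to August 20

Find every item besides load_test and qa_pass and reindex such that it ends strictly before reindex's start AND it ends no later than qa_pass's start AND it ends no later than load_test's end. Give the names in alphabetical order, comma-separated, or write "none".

none

Conditions: its end is strictly before reindex's start (X.end < August 19) AND its end is no later than qa_pass's start (X.end <= August 17) AND its end is no later than load_test's end (X.end <= August 11).
demo: end August 21 < August 19? ✗; end August 21 <= August 17? ✗; end August 21 <= August 11? ✗ → no.
design_review: end August 28 < August 19? ✗; end August 28 <= August 17? ✗; end August 28 <= August 11? ✗ → no.
Result: none.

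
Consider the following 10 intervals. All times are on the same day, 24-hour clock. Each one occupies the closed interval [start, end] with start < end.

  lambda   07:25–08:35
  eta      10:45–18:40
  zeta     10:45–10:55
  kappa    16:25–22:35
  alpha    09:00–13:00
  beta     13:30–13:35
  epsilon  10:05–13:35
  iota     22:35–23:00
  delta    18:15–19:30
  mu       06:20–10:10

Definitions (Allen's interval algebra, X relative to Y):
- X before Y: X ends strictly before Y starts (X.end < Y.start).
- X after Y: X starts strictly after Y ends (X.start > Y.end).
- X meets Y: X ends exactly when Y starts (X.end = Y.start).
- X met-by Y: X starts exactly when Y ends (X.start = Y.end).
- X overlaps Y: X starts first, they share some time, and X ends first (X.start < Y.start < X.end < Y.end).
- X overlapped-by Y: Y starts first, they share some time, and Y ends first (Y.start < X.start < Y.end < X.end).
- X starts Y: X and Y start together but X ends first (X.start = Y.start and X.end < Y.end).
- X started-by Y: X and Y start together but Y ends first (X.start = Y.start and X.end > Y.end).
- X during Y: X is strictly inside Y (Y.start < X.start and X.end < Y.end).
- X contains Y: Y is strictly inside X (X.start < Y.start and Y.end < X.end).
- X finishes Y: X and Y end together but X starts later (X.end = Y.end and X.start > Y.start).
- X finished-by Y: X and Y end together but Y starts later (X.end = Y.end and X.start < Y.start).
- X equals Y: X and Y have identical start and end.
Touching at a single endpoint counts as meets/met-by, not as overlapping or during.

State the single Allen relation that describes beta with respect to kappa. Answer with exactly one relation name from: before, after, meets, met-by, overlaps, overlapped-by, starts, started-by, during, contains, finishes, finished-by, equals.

before

beta = [13:30, 13:35]; kappa = [16:25, 22:35].
Compare endpoints: beta.start < kappa.start, beta.start < kappa.end, beta.end < kappa.start, beta.end < kappa.end.
That pattern is 'before'.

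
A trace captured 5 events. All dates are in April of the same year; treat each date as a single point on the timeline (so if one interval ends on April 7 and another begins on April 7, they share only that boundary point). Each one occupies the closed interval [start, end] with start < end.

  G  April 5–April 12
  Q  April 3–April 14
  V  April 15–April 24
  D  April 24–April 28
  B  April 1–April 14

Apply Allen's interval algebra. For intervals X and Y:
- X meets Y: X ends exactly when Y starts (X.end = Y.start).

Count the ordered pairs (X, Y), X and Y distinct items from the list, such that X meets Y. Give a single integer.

Checking all 20 ordered pairs for relation 'meets'; matching pairs in alphabetical order:
(V, D): V meets D ✓
Count: 1.

1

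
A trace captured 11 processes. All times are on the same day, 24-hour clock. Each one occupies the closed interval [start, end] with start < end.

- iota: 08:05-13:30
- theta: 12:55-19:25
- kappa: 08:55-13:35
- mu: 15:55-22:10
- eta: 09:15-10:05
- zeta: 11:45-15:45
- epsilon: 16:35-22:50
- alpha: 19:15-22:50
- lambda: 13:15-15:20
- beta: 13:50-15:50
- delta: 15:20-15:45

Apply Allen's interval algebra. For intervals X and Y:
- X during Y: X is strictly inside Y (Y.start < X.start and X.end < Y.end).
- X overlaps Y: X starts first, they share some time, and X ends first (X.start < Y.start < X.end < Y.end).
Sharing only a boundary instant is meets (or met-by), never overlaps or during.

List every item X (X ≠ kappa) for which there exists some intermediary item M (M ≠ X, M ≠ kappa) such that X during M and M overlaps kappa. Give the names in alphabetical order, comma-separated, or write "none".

Target kappa = [08:55, 13:35].
Intermediaries M with M overlaps kappa: iota.
Via iota — items with X during iota: eta.
Union: eta.

eta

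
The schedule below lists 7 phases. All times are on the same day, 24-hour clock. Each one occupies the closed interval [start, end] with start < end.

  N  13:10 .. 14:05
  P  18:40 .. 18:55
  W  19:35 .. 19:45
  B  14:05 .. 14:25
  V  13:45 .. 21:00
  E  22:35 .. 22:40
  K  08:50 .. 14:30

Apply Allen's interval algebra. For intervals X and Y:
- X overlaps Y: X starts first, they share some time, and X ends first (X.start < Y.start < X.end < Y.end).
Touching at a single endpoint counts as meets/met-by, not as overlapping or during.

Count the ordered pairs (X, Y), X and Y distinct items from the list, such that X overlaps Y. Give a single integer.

Checking all 42 ordered pairs for relation 'overlaps'; matching pairs in alphabetical order:
(K, V): K overlaps V ✓
(N, V): N overlaps V ✓
Count: 2.

2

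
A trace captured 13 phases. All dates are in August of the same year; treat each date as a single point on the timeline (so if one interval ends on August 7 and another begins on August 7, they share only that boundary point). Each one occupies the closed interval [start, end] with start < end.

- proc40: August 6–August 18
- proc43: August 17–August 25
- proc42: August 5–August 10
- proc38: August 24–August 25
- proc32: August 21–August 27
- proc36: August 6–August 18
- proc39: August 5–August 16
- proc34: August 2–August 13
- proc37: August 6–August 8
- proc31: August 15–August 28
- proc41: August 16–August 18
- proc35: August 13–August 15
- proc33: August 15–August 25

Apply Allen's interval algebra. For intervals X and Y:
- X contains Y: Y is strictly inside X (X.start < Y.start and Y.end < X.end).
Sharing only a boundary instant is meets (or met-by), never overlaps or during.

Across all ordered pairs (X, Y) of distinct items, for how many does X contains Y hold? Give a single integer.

Checking all 156 ordered pairs for relation 'contains'; matching pairs in alphabetical order:
(proc31, proc32): proc31 contains proc32 ✓
(proc31, proc38): proc31 contains proc38 ✓
(proc31, proc41): proc31 contains proc41 ✓
(proc31, proc43): proc31 contains proc43 ✓
(proc32, proc38): proc32 contains proc38 ✓
(proc33, proc41): proc33 contains proc41 ✓
(proc34, proc37): proc34 contains proc37 ✓
(proc34, proc42): proc34 contains proc42 ✓
(proc36, proc35): proc36 contains proc35 ✓
(proc39, proc35): proc39 contains proc35 ✓
(proc39, proc37): proc39 contains proc37 ✓
(proc40, proc35): proc40 contains proc35 ✓
(proc42, proc37): proc42 contains proc37 ✓
Count: 13.

13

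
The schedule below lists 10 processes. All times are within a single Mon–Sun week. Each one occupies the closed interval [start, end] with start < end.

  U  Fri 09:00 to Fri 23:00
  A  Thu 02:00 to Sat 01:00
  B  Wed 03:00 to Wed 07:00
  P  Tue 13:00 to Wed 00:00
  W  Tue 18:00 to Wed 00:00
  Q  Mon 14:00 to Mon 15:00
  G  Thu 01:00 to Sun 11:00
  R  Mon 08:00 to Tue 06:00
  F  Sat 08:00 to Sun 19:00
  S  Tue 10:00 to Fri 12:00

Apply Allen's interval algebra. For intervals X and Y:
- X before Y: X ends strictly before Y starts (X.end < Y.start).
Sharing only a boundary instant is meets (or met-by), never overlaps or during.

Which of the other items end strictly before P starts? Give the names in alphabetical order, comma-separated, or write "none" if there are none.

Q, R

Target P = [Tue 13:00, Wed 00:00].
A [Thu 02:00, Sat 01:00] → after → no.
B [Wed 03:00, Wed 07:00] → after → no.
F [Sat 08:00, Sun 19:00] → after → no.
G [Thu 01:00, Sun 11:00] → after → no.
Q [Mon 14:00, Mon 15:00] → before → yes.
R [Mon 08:00, Tue 06:00] → before → yes.
S [Tue 10:00, Fri 12:00] → contains → no.
U [Fri 09:00, Fri 23:00] → after → no.
W [Tue 18:00, Wed 00:00] → finishes → no.
Result: Q, R.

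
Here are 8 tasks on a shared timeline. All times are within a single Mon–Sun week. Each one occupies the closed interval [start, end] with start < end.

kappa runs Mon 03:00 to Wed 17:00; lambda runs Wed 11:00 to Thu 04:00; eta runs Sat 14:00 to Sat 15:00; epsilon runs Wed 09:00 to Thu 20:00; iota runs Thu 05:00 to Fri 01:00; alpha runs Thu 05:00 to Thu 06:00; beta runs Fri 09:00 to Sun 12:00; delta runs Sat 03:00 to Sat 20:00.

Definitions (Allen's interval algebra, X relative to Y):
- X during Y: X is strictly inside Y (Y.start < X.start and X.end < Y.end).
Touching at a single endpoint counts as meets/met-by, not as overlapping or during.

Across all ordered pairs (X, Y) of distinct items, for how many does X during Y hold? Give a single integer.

Checking all 56 ordered pairs for relation 'during'; matching pairs in alphabetical order:
(alpha, epsilon): alpha during epsilon ✓
(delta, beta): delta during beta ✓
(eta, beta): eta during beta ✓
(eta, delta): eta during delta ✓
(lambda, epsilon): lambda during epsilon ✓
Count: 5.

5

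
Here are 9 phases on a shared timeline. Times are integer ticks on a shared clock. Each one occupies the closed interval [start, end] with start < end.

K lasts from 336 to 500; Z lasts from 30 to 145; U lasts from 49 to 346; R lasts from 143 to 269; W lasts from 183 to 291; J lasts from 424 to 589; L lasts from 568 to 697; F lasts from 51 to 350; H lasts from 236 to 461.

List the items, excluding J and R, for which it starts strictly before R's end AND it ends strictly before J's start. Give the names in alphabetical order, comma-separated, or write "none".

F, U, W, Z

Conditions: its start is strictly before R's end (X.start < 269) AND its end is strictly before J's start (X.end < 424).
F: start 51 < 269? ✓; end 350 < 424? ✓ → yes.
H: start 236 < 269? ✓; end 461 < 424? ✗ → no.
K: start 336 < 269? ✗; end 500 < 424? ✗ → no.
L: start 568 < 269? ✗; end 697 < 424? ✗ → no.
U: start 49 < 269? ✓; end 346 < 424? ✓ → yes.
W: start 183 < 269? ✓; end 291 < 424? ✓ → yes.
Z: start 30 < 269? ✓; end 145 < 424? ✓ → yes.
Result: F, U, W, Z.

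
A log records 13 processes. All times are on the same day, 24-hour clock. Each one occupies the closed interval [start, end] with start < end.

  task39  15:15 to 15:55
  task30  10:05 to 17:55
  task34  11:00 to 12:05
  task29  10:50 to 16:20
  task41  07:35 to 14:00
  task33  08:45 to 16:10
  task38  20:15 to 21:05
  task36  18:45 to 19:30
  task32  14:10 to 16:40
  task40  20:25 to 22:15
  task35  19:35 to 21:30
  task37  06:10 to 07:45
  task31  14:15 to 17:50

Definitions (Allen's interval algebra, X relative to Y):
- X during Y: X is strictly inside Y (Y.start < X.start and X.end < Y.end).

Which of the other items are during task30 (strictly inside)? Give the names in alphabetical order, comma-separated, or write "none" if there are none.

Target task30 = [10:05, 17:55].
task29 [10:50, 16:20] → during → yes.
task31 [14:15, 17:50] → during → yes.
task32 [14:10, 16:40] → during → yes.
task33 [08:45, 16:10] → overlaps → no.
task34 [11:00, 12:05] → during → yes.
task35 [19:35, 21:30] → after → no.
task36 [18:45, 19:30] → after → no.
task37 [06:10, 07:45] → before → no.
task38 [20:15, 21:05] → after → no.
task39 [15:15, 15:55] → during → yes.
task40 [20:25, 22:15] → after → no.
task41 [07:35, 14:00] → overlaps → no.
Result: task29, task31, task32, task34, task39.

task29, task31, task32, task34, task39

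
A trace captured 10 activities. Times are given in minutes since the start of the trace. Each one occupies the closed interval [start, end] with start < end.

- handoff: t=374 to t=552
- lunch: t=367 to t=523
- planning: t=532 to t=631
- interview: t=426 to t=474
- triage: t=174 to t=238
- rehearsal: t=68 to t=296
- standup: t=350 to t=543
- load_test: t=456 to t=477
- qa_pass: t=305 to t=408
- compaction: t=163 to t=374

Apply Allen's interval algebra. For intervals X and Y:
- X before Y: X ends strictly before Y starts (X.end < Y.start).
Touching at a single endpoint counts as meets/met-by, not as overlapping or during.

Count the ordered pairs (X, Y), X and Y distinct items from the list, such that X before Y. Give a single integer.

Checking all 90 ordered pairs for relation 'before'; matching pairs in alphabetical order:
(compaction, interview): compaction before interview ✓
(compaction, load_test): compaction before load_test ✓
(compaction, planning): compaction before planning ✓
(interview, planning): interview before planning ✓
(load_test, planning): load_test before planning ✓
(lunch, planning): lunch before planning ✓
(qa_pass, interview): qa_pass before interview ✓
(qa_pass, load_test): qa_pass before load_test ✓
(qa_pass, planning): qa_pass before planning ✓
(rehearsal, handoff): rehearsal before handoff ✓
(rehearsal, interview): rehearsal before interview ✓
(rehearsal, load_test): rehearsal before load_test ✓
(rehearsal, lunch): rehearsal before lunch ✓
(rehearsal, planning): rehearsal before planning ✓
(rehearsal, qa_pass): rehearsal before qa_pass ✓
(rehearsal, standup): rehearsal before standup ✓
(triage, handoff): triage before handoff ✓
(triage, interview): triage before interview ✓
(triage, load_test): triage before load_test ✓
(triage, lunch): triage before lunch ✓
(triage, planning): triage before planning ✓
(triage, qa_pass): triage before qa_pass ✓
(triage, standup): triage before standup ✓
Count: 23.

23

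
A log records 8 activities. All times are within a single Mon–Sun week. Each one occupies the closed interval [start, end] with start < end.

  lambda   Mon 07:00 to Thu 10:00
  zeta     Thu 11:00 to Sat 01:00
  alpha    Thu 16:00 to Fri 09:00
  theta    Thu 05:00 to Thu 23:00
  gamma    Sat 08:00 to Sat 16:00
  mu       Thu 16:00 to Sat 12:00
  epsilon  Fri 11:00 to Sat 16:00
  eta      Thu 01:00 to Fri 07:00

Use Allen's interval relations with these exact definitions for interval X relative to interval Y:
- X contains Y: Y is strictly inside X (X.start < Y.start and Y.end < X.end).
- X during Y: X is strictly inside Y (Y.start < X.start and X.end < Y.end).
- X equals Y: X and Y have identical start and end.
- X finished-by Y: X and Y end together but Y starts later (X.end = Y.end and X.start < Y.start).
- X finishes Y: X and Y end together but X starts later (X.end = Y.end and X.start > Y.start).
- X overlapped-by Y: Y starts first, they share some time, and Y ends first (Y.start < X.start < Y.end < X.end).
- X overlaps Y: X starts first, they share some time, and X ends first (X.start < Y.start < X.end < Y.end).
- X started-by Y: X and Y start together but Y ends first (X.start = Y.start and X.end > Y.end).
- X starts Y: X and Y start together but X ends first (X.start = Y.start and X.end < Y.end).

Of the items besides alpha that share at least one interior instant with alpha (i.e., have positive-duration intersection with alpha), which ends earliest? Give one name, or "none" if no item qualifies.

theta

Target alpha = [Thu 16:00, Fri 09:00].
epsilon [Fri 11:00, Sat 16:00] → after → excluded.
eta [Thu 01:00, Fri 07:00] → overlaps → candidate.
gamma [Sat 08:00, Sat 16:00] → after → excluded.
lambda [Mon 07:00, Thu 10:00] → before → excluded.
mu [Thu 16:00, Sat 12:00] → started-by → candidate.
theta [Thu 05:00, Thu 23:00] → overlaps → candidate.
zeta [Thu 11:00, Sat 01:00] → contains → candidate.
Among candidates, earliest end is Thu 23:00 → theta.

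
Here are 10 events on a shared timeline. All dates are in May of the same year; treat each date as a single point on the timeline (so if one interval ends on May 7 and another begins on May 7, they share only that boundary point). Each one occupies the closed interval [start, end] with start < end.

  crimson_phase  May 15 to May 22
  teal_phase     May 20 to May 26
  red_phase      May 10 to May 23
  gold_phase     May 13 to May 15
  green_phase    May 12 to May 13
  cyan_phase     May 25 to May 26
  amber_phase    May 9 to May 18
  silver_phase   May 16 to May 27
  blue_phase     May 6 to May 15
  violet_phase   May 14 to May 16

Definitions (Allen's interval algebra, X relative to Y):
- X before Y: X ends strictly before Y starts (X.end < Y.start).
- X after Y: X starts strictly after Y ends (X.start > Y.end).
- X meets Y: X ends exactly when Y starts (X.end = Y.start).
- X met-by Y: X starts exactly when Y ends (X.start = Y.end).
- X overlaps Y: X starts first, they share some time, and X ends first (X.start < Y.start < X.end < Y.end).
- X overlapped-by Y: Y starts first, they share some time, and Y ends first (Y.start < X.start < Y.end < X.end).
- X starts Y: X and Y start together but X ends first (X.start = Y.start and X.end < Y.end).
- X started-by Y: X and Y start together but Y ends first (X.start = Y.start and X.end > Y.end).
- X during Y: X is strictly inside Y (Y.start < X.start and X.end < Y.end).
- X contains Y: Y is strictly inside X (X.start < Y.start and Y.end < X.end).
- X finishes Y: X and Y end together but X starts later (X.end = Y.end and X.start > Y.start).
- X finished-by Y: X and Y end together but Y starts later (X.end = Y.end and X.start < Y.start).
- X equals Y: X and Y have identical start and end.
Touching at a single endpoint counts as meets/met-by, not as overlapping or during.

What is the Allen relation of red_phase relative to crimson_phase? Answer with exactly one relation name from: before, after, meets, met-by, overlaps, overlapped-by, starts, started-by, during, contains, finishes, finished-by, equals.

contains

red_phase = [May 10, May 23]; crimson_phase = [May 15, May 22].
Compare endpoints: red_phase.start < crimson_phase.start, red_phase.start < crimson_phase.end, red_phase.end > crimson_phase.start, red_phase.end > crimson_phase.end.
That pattern is 'contains'.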